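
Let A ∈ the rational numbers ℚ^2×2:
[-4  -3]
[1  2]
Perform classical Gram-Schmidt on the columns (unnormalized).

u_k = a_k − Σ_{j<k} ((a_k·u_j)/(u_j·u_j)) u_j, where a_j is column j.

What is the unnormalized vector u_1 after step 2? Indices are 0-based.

u_1 = (5/17, 20/17)

Step 1: u_0 = a_0 = (-4, 1).
Step 2: u_1 = a_1 − (14/17)·u_0 = (5/17, 20/17).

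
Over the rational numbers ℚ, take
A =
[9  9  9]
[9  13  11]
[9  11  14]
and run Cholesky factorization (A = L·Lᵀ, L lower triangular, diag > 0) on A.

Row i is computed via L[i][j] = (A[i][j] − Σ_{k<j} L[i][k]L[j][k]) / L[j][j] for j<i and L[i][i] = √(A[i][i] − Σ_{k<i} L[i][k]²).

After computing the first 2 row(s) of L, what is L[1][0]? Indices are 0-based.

L[1][0] = 3

Step 1: L[0][0] = √(9) = 3.
  L[1][0] = (9) / L[0][0] = 3.
Step 2: L[1][1] = √(4) = 2.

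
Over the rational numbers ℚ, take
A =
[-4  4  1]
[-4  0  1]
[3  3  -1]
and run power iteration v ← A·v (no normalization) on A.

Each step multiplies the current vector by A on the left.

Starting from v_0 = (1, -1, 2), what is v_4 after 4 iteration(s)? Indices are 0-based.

v_0 = (1, -1, 2).
v_1 = A·v_0 = (-6, -2, -2).
v_2 = A·v_1 = (14, 22, -22).
v_3 = A·v_2 = (10, -78, 130).
v_4 = A·v_3 = (-222, 90, -334).

v_4 = (-222, 90, -334)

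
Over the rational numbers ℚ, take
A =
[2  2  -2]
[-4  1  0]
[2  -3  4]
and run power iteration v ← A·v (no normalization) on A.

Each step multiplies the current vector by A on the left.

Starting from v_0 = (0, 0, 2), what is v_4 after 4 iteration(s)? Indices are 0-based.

v_0 = (0, 0, 2).
v_1 = A·v_0 = (-4, 0, 8).
v_2 = A·v_1 = (-24, 16, 24).
v_3 = A·v_2 = (-64, 112, 0).
v_4 = A·v_3 = (96, 368, -464).

v_4 = (96, 368, -464)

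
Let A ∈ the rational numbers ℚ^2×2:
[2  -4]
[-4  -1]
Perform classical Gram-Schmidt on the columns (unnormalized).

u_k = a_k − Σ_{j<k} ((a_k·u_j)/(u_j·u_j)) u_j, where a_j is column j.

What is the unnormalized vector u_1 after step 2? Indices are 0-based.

Step 1: u_0 = a_0 = (2, -4).
Step 2: u_1 = a_1 − (-1/5)·u_0 = (-18/5, -9/5).

u_1 = (-18/5, -9/5)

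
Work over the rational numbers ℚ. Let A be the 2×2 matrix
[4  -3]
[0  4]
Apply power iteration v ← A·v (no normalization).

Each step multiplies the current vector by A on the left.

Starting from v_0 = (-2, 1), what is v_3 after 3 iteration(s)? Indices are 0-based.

v_3 = (-272, 64)

v_0 = (-2, 1).
v_1 = A·v_0 = (-11, 4).
v_2 = A·v_1 = (-56, 16).
v_3 = A·v_2 = (-272, 64).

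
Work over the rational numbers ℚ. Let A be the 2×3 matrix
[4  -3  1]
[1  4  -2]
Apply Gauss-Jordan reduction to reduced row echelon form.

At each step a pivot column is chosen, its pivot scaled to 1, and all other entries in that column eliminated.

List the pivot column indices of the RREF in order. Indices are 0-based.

[1] R0 /= 4  ⇒  (1, -3/4, 1/4)
     R1 -= 1·R0  ⇒  (0, 19/4, -9/4)
[2] R1 /= 19/4  ⇒  (0, 1, -9/19)
     R0 -= -3/4·R1  ⇒  (1, 0, -2/19)

pivot columns: 0, 1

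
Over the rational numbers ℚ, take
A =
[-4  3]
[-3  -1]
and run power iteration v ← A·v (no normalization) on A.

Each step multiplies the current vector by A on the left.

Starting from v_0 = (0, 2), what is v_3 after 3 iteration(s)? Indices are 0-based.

v_3 = (72, 106)

v_0 = (0, 2).
v_1 = A·v_0 = (6, -2).
v_2 = A·v_1 = (-30, -16).
v_3 = A·v_2 = (72, 106).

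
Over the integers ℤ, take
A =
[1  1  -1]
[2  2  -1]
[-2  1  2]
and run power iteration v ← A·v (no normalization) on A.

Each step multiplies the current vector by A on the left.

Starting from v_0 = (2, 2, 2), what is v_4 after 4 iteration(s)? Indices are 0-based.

v_0 = (2, 2, 2).
v_1 = A·v_0 = (2, 6, 2).
v_2 = A·v_1 = (6, 14, 6).
v_3 = A·v_2 = (14, 34, 14).
v_4 = A·v_3 = (34, 82, 34).

v_4 = (34, 82, 34)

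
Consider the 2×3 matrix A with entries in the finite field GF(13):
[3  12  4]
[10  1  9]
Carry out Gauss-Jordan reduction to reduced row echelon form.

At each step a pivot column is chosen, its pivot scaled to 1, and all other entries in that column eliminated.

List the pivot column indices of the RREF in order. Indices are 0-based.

pivot columns: 0

[1] R0 /= 3  ⇒  (1, 4, 10)
     R1 -= 10·R0  ⇒  (0, 0, 0)
column 1 empty below row 1
column 2 empty below row 1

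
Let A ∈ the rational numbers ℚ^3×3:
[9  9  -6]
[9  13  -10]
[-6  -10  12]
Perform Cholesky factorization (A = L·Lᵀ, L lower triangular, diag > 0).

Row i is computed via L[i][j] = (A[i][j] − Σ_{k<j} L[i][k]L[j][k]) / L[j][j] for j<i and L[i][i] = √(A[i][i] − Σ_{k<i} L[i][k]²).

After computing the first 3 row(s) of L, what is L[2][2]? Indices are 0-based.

Step 1: L[0][0] = √(9) = 3.
  L[1][0] = (9) / L[0][0] = 3.
Step 2: L[1][1] = √(4) = 2.
  L[2][0] = (-6) / L[0][0] = -2.
  L[2][1] = (-4) / L[1][1] = -2.
Step 3: L[2][2] = √(4) = 2.

L[2][2] = 2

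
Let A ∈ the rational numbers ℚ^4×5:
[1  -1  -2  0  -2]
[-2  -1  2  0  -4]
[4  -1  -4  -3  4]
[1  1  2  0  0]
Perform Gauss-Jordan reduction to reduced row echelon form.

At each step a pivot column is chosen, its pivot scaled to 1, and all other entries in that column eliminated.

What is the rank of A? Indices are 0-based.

rank = 4

step 1: normalize row 0 (÷1) = (1, -1, -2, 0, -2)
  row 1: subtract -2×row0 = (0, -3, -2, 0, -8)
  row 2: subtract 4×row0 = (0, 3, 4, -3, 12)
  row 3: subtract 1×row0 = (0, 2, 4, 0, 2)
step 2: normalize row 1 (÷-3) = (0, 1, 2/3, 0, 8/3)
  row 0: subtract -1×row1 = (1, 0, -4/3, 0, 2/3)
  row 2: subtract 3×row1 = (0, 0, 2, -3, 4)
  row 3: subtract 2×row1 = (0, 0, 8/3, 0, -10/3)
step 3: normalize row 2 (÷2) = (0, 0, 1, -3/2, 2)
  row 0: subtract -4/3×row2 = (1, 0, 0, -2, 10/3)
  row 1: subtract 2/3×row2 = (0, 1, 0, 1, 4/3)
  row 3: subtract 8/3×row2 = (0, 0, 0, 4, -26/3)
step 4: normalize row 3 (÷4) = (0, 0, 0, 1, -13/6)
  row 0: subtract -2×row3 = (1, 0, 0, 0, -1)
  row 1: subtract 1×row3 = (0, 1, 0, 0, 7/2)
  row 2: subtract -3/2×row3 = (0, 0, 1, 0, -5/4)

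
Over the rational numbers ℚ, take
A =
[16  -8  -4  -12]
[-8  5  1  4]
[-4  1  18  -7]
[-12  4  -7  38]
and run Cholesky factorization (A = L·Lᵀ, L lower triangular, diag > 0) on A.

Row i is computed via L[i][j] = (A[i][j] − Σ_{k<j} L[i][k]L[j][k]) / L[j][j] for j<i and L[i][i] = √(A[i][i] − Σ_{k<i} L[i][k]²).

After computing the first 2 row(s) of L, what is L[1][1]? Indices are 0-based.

Step 1: L[0][0] = √(16) = 4.
  L[1][0] = (-8) / L[0][0] = -2.
Step 2: L[1][1] = √(1) = 1.

L[1][1] = 1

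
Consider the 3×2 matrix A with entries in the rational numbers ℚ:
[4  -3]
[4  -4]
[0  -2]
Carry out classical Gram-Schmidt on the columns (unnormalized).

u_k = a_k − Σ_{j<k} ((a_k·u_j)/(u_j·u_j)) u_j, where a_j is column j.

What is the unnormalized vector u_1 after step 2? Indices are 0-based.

u_1 = (1/2, -1/2, -2)

Step 1: u_0 = a_0 = (4, 4, 0).
Step 2: u_1 = a_1 − (-7/8)·u_0 = (1/2, -1/2, -2).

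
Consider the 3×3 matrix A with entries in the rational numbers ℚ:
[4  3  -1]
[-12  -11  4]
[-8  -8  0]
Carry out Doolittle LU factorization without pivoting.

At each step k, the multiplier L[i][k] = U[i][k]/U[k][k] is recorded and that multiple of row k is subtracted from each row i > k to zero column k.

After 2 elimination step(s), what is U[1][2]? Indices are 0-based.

U[1][2] = 1

[col 0] pivot 4
  R1 -= -3*R0 → (0, -2, 1)  (L[1][0] := -3)
  R2 -= -2*R0 → (0, -2, -2)  (L[2][0] := -2)
[col 1] pivot -2
  R2 -= 1*R1 → (0, 0, -3)  (L[2][1] := 1)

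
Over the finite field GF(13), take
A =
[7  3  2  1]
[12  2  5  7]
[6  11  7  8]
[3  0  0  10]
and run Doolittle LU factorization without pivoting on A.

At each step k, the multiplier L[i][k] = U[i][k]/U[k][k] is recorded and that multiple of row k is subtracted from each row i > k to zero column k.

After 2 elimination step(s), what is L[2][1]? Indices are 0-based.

[col 0] pivot 7
  R1 -= 11*R0 → (0, 8, 9, 9)  (L[1][0] := 11)
  R2 -= 12*R0 → (0, 1, 9, 9)  (L[2][0] := 12)
  R3 -= 6*R0 → (0, 8, 1, 4)  (L[3][0] := 6)
[col 1] pivot 8
  R2 -= 5*R1 → (0, 0, 3, 3)  (L[2][1] := 5)
  R3 -= 1*R1 → (0, 0, 5, 8)  (L[3][1] := 1)

L[2][1] = 5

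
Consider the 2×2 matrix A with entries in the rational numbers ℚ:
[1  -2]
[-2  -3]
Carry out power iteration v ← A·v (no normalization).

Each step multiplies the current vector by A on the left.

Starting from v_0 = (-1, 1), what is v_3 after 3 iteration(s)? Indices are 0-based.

v_0 = (-1, 1).
v_1 = A·v_0 = (-3, -1).
v_2 = A·v_1 = (-1, 9).
v_3 = A·v_2 = (-19, -25).

v_3 = (-19, -25)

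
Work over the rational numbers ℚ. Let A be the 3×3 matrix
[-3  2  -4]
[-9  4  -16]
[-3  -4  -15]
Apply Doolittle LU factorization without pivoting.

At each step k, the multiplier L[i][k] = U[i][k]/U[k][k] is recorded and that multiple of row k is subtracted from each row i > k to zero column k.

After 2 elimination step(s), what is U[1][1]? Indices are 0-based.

[col 0] pivot -3
  R1 -= 3*R0 → (0, -2, -4)  (L[1][0] := 3)
  R2 -= 1*R0 → (0, -6, -11)  (L[2][0] := 1)
[col 1] pivot -2
  R2 -= 3*R1 → (0, 0, 1)  (L[2][1] := 3)

U[1][1] = -2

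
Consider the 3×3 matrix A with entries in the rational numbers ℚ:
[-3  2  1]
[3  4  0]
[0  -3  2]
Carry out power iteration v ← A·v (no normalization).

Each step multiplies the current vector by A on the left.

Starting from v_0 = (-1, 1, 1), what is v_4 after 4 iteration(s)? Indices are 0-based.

v_0 = (-1, 1, 1).
v_1 = A·v_0 = (6, 1, -1).
v_2 = A·v_1 = (-17, 22, -5).
v_3 = A·v_2 = (90, 37, -76).
v_4 = A·v_3 = (-272, 418, -263).

v_4 = (-272, 418, -263)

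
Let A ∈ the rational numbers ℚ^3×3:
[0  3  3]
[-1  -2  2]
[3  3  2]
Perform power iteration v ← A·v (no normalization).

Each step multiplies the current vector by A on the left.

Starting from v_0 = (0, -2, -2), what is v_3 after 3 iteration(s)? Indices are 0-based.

v_3 = (-192, -66, -226)

v_0 = (0, -2, -2).
v_1 = A·v_0 = (-12, 0, -10).
v_2 = A·v_1 = (-30, -8, -56).
v_3 = A·v_2 = (-192, -66, -226).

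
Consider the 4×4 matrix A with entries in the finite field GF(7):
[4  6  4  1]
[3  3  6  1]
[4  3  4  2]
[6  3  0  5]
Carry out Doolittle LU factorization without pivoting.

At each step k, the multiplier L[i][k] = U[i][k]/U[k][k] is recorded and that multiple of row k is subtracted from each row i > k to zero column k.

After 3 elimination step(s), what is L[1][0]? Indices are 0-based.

[col 0] pivot 4
  R1 -= 6*R0 → (0, 2, 3, 2)  (L[1][0] := 6)
  R2 -= 1*R0 → (0, 4, 0, 1)  (L[2][0] := 1)
  R3 -= 5*R0 → (0, 1, 1, 0)  (L[3][0] := 5)
[col 1] pivot 2
  R2 -= 2*R1 → (0, 0, 1, 4)  (L[2][1] := 2)
  R3 -= 4*R1 → (0, 0, 3, 6)  (L[3][1] := 4)
[col 2] pivot 1
  R3 -= 3*R2 → (0, 0, 0, 1)  (L[3][2] := 3)

L[1][0] = 6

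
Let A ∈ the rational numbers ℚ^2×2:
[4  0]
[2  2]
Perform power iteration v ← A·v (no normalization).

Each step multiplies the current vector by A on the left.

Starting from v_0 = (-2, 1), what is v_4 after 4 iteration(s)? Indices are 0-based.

v_4 = (-512, -464)

v_0 = (-2, 1).
v_1 = A·v_0 = (-8, -2).
v_2 = A·v_1 = (-32, -20).
v_3 = A·v_2 = (-128, -104).
v_4 = A·v_3 = (-512, -464).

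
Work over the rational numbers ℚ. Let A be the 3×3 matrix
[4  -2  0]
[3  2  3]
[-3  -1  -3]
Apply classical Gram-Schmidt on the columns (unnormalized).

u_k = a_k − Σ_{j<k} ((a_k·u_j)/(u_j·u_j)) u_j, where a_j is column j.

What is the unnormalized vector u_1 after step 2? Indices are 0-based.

Step 1: u_0 = a_0 = (4, 3, -3).
Step 2: u_1 = a_1 − (1/34)·u_0 = (-36/17, 65/34, -31/34).

u_1 = (-36/17, 65/34, -31/34)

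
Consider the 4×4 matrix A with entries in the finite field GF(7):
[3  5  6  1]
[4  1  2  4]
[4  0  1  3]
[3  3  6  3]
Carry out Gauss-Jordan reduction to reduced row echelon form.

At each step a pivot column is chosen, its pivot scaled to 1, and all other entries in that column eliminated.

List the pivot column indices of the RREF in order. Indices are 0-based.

pivot columns: 0, 1, 2, 3

step 1: normalize row 0 (÷3) = (1, 4, 2, 5)
  row 1: subtract 4×row0 = (0, 6, 1, 5)
  row 2: subtract 4×row0 = (0, 5, 0, 4)
  row 3: subtract 3×row0 = (0, 5, 0, 2)
step 2: normalize row 1 (÷6) = (0, 1, 6, 2)
  row 0: subtract 4×row1 = (1, 0, 6, 4)
  row 2: subtract 5×row1 = (0, 0, 5, 1)
  row 3: subtract 5×row1 = (0, 0, 5, 6)
step 3: normalize row 2 (÷5) = (0, 0, 1, 3)
  row 0: subtract 6×row2 = (1, 0, 0, 0)
  row 1: subtract 6×row2 = (0, 1, 0, 5)
  row 3: subtract 5×row2 = (0, 0, 0, 5)
step 4: normalize row 3 (÷5) = (0, 0, 0, 1)
  row 1: subtract 5×row3 = (0, 1, 0, 0)
  row 2: subtract 3×row3 = (0, 0, 1, 0)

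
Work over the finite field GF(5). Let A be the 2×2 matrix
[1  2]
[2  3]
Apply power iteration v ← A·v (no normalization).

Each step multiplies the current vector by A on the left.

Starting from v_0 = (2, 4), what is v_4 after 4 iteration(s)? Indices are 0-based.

v_4 = (4, 0)

v_0 = (2, 4).
v_1 = A·v_0 = (0, 1).
v_2 = A·v_1 = (2, 3).
v_3 = A·v_2 = (3, 3).
v_4 = A·v_3 = (4, 0).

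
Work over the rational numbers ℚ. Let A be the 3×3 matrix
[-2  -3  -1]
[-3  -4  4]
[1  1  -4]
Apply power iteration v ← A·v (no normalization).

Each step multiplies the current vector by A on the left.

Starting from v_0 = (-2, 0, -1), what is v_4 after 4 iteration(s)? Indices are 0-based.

v_4 = (-465, -802, 308)

v_0 = (-2, 0, -1).
v_1 = A·v_0 = (5, 2, 2).
v_2 = A·v_1 = (-18, -15, -1).
v_3 = A·v_2 = (82, 110, -29).
v_4 = A·v_3 = (-465, -802, 308).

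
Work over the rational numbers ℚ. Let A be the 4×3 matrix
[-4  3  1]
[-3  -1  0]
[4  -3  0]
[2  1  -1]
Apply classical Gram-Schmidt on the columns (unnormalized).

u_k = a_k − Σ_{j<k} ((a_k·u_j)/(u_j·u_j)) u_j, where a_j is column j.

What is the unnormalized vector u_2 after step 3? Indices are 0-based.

u_2 = (283/539, -270/539, 256/539, -351/539)

Step 1: u_0 = a_0 = (-4, -3, 4, 2).
Step 2: u_1 = a_1 − (-19/45)·u_0 = (59/45, -34/15, -59/45, 83/45).
Step 3: u_2 = a_2 − (-2/15)·u_0 − (-24/539)·u_1 = (283/539, -270/539, 256/539, -351/539).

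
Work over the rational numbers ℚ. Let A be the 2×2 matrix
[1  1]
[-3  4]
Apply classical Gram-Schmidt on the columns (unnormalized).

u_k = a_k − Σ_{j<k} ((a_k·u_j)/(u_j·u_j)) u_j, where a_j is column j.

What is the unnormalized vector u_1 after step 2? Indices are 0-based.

u_1 = (21/10, 7/10)

Step 1: u_0 = a_0 = (1, -3).
Step 2: u_1 = a_1 − (-11/10)·u_0 = (21/10, 7/10).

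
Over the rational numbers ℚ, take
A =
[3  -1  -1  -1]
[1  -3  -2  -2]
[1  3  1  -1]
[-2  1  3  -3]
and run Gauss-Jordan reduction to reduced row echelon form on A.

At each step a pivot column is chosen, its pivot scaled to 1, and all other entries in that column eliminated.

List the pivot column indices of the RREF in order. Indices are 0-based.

[1] R0 /= 3  ⇒  (1, -1/3, -1/3, -1/3)
     R1 -= 1·R0  ⇒  (0, -8/3, -5/3, -5/3)
     R2 -= 1·R0  ⇒  (0, 10/3, 4/3, -2/3)
     R3 -= -2·R0  ⇒  (0, 1/3, 7/3, -11/3)
[2] R1 /= -8/3  ⇒  (0, 1, 5/8, 5/8)
     R0 -= -1/3·R1  ⇒  (1, 0, -1/8, -1/8)
     R2 -= 10/3·R1  ⇒  (0, 0, -3/4, -11/4)
     R3 -= 1/3·R1  ⇒  (0, 0, 17/8, -31/8)
[3] R2 /= -3/4  ⇒  (0, 0, 1, 11/3)
     R0 -= -1/8·R2  ⇒  (1, 0, 0, 1/3)
     R1 -= 5/8·R2  ⇒  (0, 1, 0, -5/3)
     R3 -= 17/8·R2  ⇒  (0, 0, 0, -35/3)
[4] R3 /= -35/3  ⇒  (0, 0, 0, 1)
     R0 -= 1/3·R3  ⇒  (1, 0, 0, 0)
     R1 -= -5/3·R3  ⇒  (0, 1, 0, 0)
     R2 -= 11/3·R3  ⇒  (0, 0, 1, 0)

pivot columns: 0, 1, 2, 3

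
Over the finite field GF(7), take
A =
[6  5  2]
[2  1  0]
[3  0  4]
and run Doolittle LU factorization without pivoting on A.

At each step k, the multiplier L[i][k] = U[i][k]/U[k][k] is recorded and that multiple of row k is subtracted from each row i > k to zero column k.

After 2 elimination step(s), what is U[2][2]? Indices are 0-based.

U[2][2] = 2

Step 1: pivot at (0,0) is 6.
  row1 ← row1 − (5)·row0  ⇒  L[1][0]=5, U row1=(0, 4, 4)
  row2 ← row2 − (4)·row0  ⇒  L[2][0]=4, U row2=(0, 1, 3)
Step 2: pivot at (1,1) is 4.
  row2 ← row2 − (2)·row1  ⇒  L[2][1]=2, U row2=(0, 0, 2)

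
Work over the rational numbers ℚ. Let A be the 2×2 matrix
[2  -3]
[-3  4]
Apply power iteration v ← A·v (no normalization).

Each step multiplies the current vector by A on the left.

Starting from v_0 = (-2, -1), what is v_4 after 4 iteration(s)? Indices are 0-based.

v_4 = (-302, 419)

v_0 = (-2, -1).
v_1 = A·v_0 = (-1, 2).
v_2 = A·v_1 = (-8, 11).
v_3 = A·v_2 = (-49, 68).
v_4 = A·v_3 = (-302, 419).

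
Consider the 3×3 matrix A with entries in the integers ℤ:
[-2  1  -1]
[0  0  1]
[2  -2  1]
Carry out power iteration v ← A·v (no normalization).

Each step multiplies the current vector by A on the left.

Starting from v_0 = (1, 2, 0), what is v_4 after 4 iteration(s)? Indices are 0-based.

v_0 = (1, 2, 0).
v_1 = A·v_0 = (0, 0, -2).
v_2 = A·v_1 = (2, -2, -2).
v_3 = A·v_2 = (-4, -2, 6).
v_4 = A·v_3 = (0, 6, 2).

v_4 = (0, 6, 2)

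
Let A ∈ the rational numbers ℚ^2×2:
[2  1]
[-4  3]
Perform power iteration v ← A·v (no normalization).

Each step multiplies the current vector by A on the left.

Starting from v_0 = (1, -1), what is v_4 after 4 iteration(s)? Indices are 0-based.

v_0 = (1, -1).
v_1 = A·v_0 = (1, -7).
v_2 = A·v_1 = (-5, -25).
v_3 = A·v_2 = (-35, -55).
v_4 = A·v_3 = (-125, -25).

v_4 = (-125, -25)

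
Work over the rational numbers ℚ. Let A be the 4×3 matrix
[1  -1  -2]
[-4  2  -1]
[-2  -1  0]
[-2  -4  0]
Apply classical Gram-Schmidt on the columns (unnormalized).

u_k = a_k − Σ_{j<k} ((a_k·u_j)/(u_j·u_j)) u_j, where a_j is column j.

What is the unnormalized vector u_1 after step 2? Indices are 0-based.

u_1 = (-26/25, 54/25, -23/25, -98/25)

Step 1: u_0 = a_0 = (1, -4, -2, -2).
Step 2: u_1 = a_1 − (1/25)·u_0 = (-26/25, 54/25, -23/25, -98/25).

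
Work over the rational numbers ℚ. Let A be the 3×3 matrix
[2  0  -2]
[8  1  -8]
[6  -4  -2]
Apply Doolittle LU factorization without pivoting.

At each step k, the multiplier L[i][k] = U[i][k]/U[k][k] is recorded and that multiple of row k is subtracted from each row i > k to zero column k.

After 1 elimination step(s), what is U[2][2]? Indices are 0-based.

U[2][2] = 4

k=0: U[0][0]=2
  eliminate (1,0): mult=4, new row 1: (0, 1, 0); set L[1][0]=4
  eliminate (2,0): mult=3, new row 2: (0, -4, 4); set L[2][0]=3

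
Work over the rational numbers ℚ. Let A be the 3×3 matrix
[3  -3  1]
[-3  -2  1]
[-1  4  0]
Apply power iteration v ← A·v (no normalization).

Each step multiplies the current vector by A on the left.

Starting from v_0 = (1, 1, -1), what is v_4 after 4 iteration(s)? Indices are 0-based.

v_0 = (1, 1, -1).
v_1 = A·v_0 = (-1, -6, 3).
v_2 = A·v_1 = (18, 18, -23).
v_3 = A·v_2 = (-23, -113, 54).
v_4 = A·v_3 = (324, 349, -429).

v_4 = (324, 349, -429)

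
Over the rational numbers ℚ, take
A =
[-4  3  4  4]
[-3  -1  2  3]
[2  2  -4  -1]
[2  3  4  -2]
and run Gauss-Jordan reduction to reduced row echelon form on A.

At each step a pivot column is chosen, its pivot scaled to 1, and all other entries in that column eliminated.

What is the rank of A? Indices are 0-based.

rank = 4

[1] R0 /= -4  ⇒  (1, -3/4, -1, -1)
     R1 -= -3·R0  ⇒  (0, -13/4, -1, 0)
     R2 -= 2·R0  ⇒  (0, 7/2, -2, 1)
     R3 -= 2·R0  ⇒  (0, 9/2, 6, 0)
[2] R1 /= -13/4  ⇒  (0, 1, 4/13, 0)
     R0 -= -3/4·R1  ⇒  (1, 0, -10/13, -1)
     R2 -= 7/2·R1  ⇒  (0, 0, -40/13, 1)
     R3 -= 9/2·R1  ⇒  (0, 0, 60/13, 0)
[3] R2 /= -40/13  ⇒  (0, 0, 1, -13/40)
     R0 -= -10/13·R2  ⇒  (1, 0, 0, -5/4)
     R1 -= 4/13·R2  ⇒  (0, 1, 0, 1/10)
     R3 -= 60/13·R2  ⇒  (0, 0, 0, 3/2)
[4] R3 /= 3/2  ⇒  (0, 0, 0, 1)
     R0 -= -5/4·R3  ⇒  (1, 0, 0, 0)
     R1 -= 1/10·R3  ⇒  (0, 1, 0, 0)
     R2 -= -13/40·R3  ⇒  (0, 0, 1, 0)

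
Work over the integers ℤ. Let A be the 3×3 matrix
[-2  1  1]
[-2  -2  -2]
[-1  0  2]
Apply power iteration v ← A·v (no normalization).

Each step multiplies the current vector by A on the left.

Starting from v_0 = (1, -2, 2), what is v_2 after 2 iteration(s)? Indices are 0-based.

v_2 = (5, 2, 8)

v_0 = (1, -2, 2).
v_1 = A·v_0 = (-2, -2, 3).
v_2 = A·v_1 = (5, 2, 8).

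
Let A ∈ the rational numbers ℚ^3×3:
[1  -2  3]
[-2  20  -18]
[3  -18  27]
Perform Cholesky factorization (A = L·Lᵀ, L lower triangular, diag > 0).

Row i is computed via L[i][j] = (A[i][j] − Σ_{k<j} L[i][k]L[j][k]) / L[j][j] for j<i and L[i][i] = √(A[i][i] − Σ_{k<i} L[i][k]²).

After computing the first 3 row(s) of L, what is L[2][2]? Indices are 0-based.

Step 1: L[0][0] = √(1) = 1.
  L[1][0] = (-2) / L[0][0] = -2.
Step 2: L[1][1] = √(16) = 4.
  L[2][0] = (3) / L[0][0] = 3.
  L[2][1] = (-12) / L[1][1] = -3.
Step 3: L[2][2] = √(9) = 3.

L[2][2] = 3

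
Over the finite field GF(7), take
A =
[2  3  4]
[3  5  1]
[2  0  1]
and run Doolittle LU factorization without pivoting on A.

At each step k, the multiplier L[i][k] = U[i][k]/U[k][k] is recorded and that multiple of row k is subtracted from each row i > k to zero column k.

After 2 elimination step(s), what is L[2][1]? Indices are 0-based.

L[2][1] = 1

k=0: U[0][0]=2
  eliminate (1,0): mult=5, new row 1: (0, 4, 2); set L[1][0]=5
  eliminate (2,0): mult=1, new row 2: (0, 4, 4); set L[2][0]=1
k=1: U[1][1]=4
  eliminate (2,1): mult=1, new row 2: (0, 0, 2); set L[2][1]=1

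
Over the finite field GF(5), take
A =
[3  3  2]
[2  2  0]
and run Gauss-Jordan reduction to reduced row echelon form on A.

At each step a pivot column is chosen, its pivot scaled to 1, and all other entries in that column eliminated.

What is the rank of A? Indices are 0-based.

[1] R0 /= 3  ⇒  (1, 1, 4)
     R1 -= 2·R0  ⇒  (0, 0, 2)
column 1 empty below row 1
[2] R1 /= 2  ⇒  (0, 0, 1)
     R0 -= 4·R1  ⇒  (1, 1, 0)

rank = 2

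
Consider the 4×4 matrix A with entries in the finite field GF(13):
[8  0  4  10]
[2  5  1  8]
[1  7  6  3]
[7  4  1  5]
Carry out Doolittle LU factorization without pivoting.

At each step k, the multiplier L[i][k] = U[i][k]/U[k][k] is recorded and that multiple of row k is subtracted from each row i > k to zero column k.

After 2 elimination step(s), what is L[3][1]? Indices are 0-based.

Step 1: pivot at (0,0) is 8.
  row1 ← row1 − (10)·row0  ⇒  L[1][0]=10, U row1=(0, 5, 0, 12)
  row2 ← row2 − (5)·row0  ⇒  L[2][0]=5, U row2=(0, 7, 12, 5)
  row3 ← row3 − (9)·row0  ⇒  L[3][0]=9, U row3=(0, 4, 4, 6)
Step 2: pivot at (1,1) is 5.
  row2 ← row2 − (4)·row1  ⇒  L[2][1]=4, U row2=(0, 0, 12, 9)
  row3 ← row3 − (6)·row1  ⇒  L[3][1]=6, U row3=(0, 0, 4, 12)

L[3][1] = 6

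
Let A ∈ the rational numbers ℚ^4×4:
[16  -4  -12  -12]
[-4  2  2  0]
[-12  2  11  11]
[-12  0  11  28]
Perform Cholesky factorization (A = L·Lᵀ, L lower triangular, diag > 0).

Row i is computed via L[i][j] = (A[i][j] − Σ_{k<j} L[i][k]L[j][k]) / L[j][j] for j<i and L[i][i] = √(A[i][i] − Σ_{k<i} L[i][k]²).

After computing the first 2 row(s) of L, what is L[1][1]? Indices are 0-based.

Step 1: L[0][0] = √(16) = 4.
  L[1][0] = (-4) / L[0][0] = -1.
Step 2: L[1][1] = √(1) = 1.

L[1][1] = 1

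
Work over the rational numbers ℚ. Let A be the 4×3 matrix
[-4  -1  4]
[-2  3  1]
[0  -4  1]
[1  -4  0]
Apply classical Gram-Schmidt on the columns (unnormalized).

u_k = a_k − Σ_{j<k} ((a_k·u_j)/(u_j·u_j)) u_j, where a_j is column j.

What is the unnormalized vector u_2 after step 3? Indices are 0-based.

u_2 = (3/94, -29/282, -1/141, -11/141)

Step 1: u_0 = a_0 = (-4, -2, 0, 1).
Step 2: u_1 = a_1 − (-2/7)·u_0 = (-15/7, 17/7, -4, -26/7).
Step 3: u_2 = a_2 − (-6/7)·u_0 − (-71/282)·u_1 = (3/94, -29/282, -1/141, -11/141).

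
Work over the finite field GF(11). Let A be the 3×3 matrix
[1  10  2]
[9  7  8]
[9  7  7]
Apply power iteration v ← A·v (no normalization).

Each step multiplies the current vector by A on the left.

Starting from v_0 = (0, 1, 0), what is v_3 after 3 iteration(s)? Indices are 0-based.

v_3 = (0, 8, 7)

v_0 = (0, 1, 0).
v_1 = A·v_0 = (10, 7, 7).
v_2 = A·v_1 = (6, 8, 1).
v_3 = A·v_2 = (0, 8, 7).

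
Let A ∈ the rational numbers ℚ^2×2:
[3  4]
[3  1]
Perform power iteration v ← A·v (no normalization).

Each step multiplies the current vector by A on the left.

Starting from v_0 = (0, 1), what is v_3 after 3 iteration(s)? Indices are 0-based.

v_0 = (0, 1).
v_1 = A·v_0 = (4, 1).
v_2 = A·v_1 = (16, 13).
v_3 = A·v_2 = (100, 61).

v_3 = (100, 61)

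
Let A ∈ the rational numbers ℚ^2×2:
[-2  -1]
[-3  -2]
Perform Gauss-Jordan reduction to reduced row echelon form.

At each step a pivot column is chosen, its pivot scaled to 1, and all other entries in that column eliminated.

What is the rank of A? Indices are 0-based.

rank = 2

step 1: normalize row 0 (÷-2) = (1, 1/2)
  row 1: subtract -3×row0 = (0, -1/2)
step 2: normalize row 1 (÷-1/2) = (0, 1)
  row 0: subtract 1/2×row1 = (1, 0)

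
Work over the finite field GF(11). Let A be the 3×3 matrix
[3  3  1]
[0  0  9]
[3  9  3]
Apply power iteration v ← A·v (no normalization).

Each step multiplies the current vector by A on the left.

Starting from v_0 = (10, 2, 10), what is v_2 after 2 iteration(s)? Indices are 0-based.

v_0 = (10, 2, 10).
v_1 = A·v_0 = (2, 2, 1).
v_2 = A·v_1 = (2, 9, 5).

v_2 = (2, 9, 5)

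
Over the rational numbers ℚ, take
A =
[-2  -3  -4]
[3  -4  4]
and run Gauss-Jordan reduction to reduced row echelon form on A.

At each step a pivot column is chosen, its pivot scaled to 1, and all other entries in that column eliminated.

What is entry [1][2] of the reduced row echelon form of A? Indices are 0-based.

M[1][2] = 4/17

step 1: normalize row 0 (÷-2) = (1, 3/2, 2)
  row 1: subtract 3×row0 = (0, -17/2, -2)
step 2: normalize row 1 (÷-17/2) = (0, 1, 4/17)
  row 0: subtract 3/2×row1 = (1, 0, 28/17)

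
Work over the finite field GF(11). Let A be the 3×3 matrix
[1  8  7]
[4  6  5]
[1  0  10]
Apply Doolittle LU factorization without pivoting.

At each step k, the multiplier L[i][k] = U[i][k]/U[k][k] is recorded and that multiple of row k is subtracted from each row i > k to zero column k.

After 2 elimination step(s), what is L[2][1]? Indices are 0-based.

L[2][1] = 2

[col 0] pivot 1
  R1 -= 4*R0 → (0, 7, 10)  (L[1][0] := 4)
  R2 -= 1*R0 → (0, 3, 3)  (L[2][0] := 1)
[col 1] pivot 7
  R2 -= 2*R1 → (0, 0, 5)  (L[2][1] := 2)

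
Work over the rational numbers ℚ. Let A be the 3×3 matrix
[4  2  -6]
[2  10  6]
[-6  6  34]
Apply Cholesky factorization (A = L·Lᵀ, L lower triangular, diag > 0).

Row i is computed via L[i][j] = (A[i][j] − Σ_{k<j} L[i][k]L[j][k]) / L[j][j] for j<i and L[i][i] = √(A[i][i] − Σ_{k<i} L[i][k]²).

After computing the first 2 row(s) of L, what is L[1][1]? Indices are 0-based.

L[1][1] = 3

Step 1: L[0][0] = √(4) = 2.
  L[1][0] = (2) / L[0][0] = 1.
Step 2: L[1][1] = √(9) = 3.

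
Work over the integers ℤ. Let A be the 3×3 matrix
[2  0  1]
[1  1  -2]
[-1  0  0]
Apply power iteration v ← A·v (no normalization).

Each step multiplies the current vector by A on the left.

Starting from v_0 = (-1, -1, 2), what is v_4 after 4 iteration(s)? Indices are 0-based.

v_4 = (3, -3, -2)

v_0 = (-1, -1, 2).
v_1 = A·v_0 = (0, -6, 1).
v_2 = A·v_1 = (1, -8, 0).
v_3 = A·v_2 = (2, -7, -1).
v_4 = A·v_3 = (3, -3, -2).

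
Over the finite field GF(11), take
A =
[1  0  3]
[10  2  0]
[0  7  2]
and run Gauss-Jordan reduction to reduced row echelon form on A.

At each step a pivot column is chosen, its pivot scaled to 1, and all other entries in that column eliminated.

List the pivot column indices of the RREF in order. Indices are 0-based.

pivot(0,0)=1: scale R0 → (1, 0, 3)
  clear (1,0): R1 −= (10)R0 → (0, 2, 3)
pivot(1,1)=2: scale R1 → (0, 1, 7)
  clear (2,1): R2 −= (7)R1 → (0, 0, 8)
pivot(2,2)=8: scale R2 → (0, 0, 1)
  clear (0,2): R0 −= (3)R2 → (1, 0, 0)
  clear (1,2): R1 −= (7)R2 → (0, 1, 0)

pivot columns: 0, 1, 2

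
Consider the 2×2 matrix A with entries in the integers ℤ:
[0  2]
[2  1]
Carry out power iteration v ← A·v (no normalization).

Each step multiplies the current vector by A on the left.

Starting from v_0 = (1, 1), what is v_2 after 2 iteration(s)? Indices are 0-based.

v_0 = (1, 1).
v_1 = A·v_0 = (2, 3).
v_2 = A·v_1 = (6, 7).

v_2 = (6, 7)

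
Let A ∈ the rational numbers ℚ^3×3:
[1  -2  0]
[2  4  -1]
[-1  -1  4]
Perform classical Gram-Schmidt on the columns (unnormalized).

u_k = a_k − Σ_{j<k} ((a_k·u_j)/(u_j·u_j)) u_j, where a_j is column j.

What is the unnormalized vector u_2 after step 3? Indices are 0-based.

Step 1: u_0 = a_0 = (1, 2, -1).
Step 2: u_1 = a_1 − (7/6)·u_0 = (-19/6, 5/3, 1/6).
Step 3: u_2 = a_2 − (-1)·u_0 − (-6/77)·u_1 = (58/77, 87/77, 232/77).

u_2 = (58/77, 87/77, 232/77)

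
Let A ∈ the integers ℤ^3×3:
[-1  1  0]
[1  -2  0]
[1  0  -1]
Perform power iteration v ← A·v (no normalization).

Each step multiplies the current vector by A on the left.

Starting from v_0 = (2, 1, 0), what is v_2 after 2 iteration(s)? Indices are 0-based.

v_2 = (1, -1, -3)

v_0 = (2, 1, 0).
v_1 = A·v_0 = (-1, 0, 2).
v_2 = A·v_1 = (1, -1, -3).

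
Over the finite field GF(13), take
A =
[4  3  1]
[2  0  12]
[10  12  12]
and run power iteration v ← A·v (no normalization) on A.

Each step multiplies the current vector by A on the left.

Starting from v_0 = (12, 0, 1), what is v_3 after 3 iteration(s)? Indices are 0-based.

v_0 = (12, 0, 1).
v_1 = A·v_0 = (10, 10, 2).
v_2 = A·v_1 = (7, 5, 10).
v_3 = A·v_2 = (1, 4, 3).

v_3 = (1, 4, 3)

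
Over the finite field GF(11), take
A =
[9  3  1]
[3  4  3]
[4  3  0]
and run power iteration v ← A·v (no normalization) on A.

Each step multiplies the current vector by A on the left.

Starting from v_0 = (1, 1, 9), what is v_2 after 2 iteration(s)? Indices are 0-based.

v_0 = (1, 1, 9).
v_1 = A·v_0 = (10, 1, 7).
v_2 = A·v_1 = (1, 0, 10).

v_2 = (1, 0, 10)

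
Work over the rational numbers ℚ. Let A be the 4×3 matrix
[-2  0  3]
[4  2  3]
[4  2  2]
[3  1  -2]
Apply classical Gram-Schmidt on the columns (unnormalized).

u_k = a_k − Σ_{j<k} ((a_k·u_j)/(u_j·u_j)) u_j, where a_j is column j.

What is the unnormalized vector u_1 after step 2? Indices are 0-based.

Step 1: u_0 = a_0 = (-2, 4, 4, 3).
Step 2: u_1 = a_1 − (19/45)·u_0 = (38/45, 14/45, 14/45, -4/15).

u_1 = (38/45, 14/45, 14/45, -4/15)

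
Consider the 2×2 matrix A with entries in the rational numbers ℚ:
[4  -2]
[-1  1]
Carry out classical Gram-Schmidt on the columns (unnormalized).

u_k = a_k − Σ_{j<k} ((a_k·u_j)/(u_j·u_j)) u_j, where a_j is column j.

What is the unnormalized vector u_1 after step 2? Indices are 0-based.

u_1 = (2/17, 8/17)

Step 1: u_0 = a_0 = (4, -1).
Step 2: u_1 = a_1 − (-9/17)·u_0 = (2/17, 8/17).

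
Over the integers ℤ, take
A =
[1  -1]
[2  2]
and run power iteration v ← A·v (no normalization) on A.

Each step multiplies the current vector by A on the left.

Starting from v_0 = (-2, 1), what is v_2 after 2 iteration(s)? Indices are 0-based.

v_0 = (-2, 1).
v_1 = A·v_0 = (-3, -2).
v_2 = A·v_1 = (-1, -10).

v_2 = (-1, -10)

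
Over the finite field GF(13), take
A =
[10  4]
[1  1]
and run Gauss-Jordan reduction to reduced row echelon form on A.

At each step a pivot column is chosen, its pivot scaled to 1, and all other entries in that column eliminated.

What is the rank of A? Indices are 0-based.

rank = 2

step 1: normalize row 0 (÷10) = (1, 3)
  row 1: subtract 1×row0 = (0, 11)
step 2: normalize row 1 (÷11) = (0, 1)
  row 0: subtract 3×row1 = (1, 0)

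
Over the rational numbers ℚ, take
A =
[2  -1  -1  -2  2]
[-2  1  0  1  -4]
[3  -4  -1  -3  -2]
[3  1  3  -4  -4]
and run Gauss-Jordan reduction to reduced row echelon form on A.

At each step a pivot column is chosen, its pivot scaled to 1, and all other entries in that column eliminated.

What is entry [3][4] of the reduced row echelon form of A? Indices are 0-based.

[1] R0 /= 2  ⇒  (1, -1/2, -1/2, -1, 1)
     R1 -= -2·R0  ⇒  (0, 0, -1, -1, -2)
     R2 -= 3·R0  ⇒  (0, -5/2, 1/2, 0, -5)
     R3 -= 3·R0  ⇒  (0, 5/2, 9/2, -1, -7)
[2] R1 <-> R2
[2] R1 /= -5/2  ⇒  (0, 1, -1/5, 0, 2)
     R0 -= -1/2·R1  ⇒  (1, 0, -3/5, -1, 2)
     R3 -= 5/2·R1  ⇒  (0, 0, 5, -1, -12)
[3] R2 /= -1  ⇒  (0, 0, 1, 1, 2)
     R0 -= -3/5·R2  ⇒  (1, 0, 0, -2/5, 16/5)
     R1 -= -1/5·R2  ⇒  (0, 1, 0, 1/5, 12/5)
     R3 -= 5·R2  ⇒  (0, 0, 0, -6, -22)
[4] R3 /= -6  ⇒  (0, 0, 0, 1, 11/3)
     R0 -= -2/5·R3  ⇒  (1, 0, 0, 0, 14/3)
     R1 -= 1/5·R3  ⇒  (0, 1, 0, 0, 5/3)
     R2 -= 1·R3  ⇒  (0, 0, 1, 0, -5/3)

M[3][4] = 11/3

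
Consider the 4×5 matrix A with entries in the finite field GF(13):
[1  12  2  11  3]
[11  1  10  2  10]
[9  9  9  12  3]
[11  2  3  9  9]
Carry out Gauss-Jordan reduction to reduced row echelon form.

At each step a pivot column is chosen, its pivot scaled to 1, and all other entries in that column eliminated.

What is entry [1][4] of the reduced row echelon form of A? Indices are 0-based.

[1] R0 /= 1  ⇒  (1, 12, 2, 11, 3)
     R1 -= 11·R0  ⇒  (0, 12, 1, 11, 3)
     R2 -= 9·R0  ⇒  (0, 5, 4, 4, 2)
     R3 -= 11·R0  ⇒  (0, 0, 7, 5, 2)
[2] R1 /= 12  ⇒  (0, 1, 12, 2, 10)
     R0 -= 12·R1  ⇒  (1, 0, 1, 0, 0)
     R2 -= 5·R1  ⇒  (0, 0, 9, 7, 4)
[3] R2 /= 9  ⇒  (0, 0, 1, 8, 12)
     R0 -= 1·R2  ⇒  (1, 0, 0, 5, 1)
     R1 -= 12·R2  ⇒  (0, 1, 0, 10, 9)
     R3 -= 7·R2  ⇒  (0, 0, 0, 1, 9)
[4] R3 /= 1  ⇒  (0, 0, 0, 1, 9)
     R0 -= 5·R3  ⇒  (1, 0, 0, 0, 8)
     R1 -= 10·R3  ⇒  (0, 1, 0, 0, 10)
     R2 -= 8·R3  ⇒  (0, 0, 1, 0, 5)

M[1][4] = 10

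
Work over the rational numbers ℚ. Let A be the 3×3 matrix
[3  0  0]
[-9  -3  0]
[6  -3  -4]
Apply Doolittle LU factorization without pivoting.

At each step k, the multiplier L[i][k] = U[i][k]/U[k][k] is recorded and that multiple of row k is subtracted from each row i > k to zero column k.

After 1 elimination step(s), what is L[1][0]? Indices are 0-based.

L[1][0] = -3

Step 1: pivot at (0,0) is 3.
  row1 ← row1 − (-3)·row0  ⇒  L[1][0]=-3, U row1=(0, -3, 0)
  row2 ← row2 − (2)·row0  ⇒  L[2][0]=2, U row2=(0, -3, -4)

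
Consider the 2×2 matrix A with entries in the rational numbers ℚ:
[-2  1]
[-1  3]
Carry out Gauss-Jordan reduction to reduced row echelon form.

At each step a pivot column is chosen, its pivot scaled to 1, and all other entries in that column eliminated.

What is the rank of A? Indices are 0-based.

rank = 2

pivot(0,0)=-2: scale R0 → (1, -1/2)
  clear (1,0): R1 −= (-1)R0 → (0, 5/2)
pivot(1,1)=5/2: scale R1 → (0, 1)
  clear (0,1): R0 −= (-1/2)R1 → (1, 0)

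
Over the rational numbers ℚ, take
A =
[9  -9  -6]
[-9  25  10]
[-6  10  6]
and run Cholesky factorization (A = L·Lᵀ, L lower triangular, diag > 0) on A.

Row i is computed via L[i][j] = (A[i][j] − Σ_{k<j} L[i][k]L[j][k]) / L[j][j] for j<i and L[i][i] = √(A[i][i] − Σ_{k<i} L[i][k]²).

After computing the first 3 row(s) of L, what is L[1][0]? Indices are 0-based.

L[1][0] = -3

Step 1: L[0][0] = √(9) = 3.
  L[1][0] = (-9) / L[0][0] = -3.
Step 2: L[1][1] = √(16) = 4.
  L[2][0] = (-6) / L[0][0] = -2.
  L[2][1] = (4) / L[1][1] = 1.
Step 3: L[2][2] = √(1) = 1.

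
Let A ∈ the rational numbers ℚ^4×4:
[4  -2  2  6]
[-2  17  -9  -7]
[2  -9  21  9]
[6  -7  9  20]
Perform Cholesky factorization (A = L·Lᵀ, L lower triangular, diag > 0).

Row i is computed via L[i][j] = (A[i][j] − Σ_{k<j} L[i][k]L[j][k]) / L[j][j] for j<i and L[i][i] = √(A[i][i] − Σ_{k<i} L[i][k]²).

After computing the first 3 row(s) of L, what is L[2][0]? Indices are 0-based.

Step 1: L[0][0] = √(4) = 2.
  L[1][0] = (-2) / L[0][0] = -1.
Step 2: L[1][1] = √(16) = 4.
  L[2][0] = (2) / L[0][0] = 1.
  L[2][1] = (-8) / L[1][1] = -2.
Step 3: L[2][2] = √(16) = 4.

L[2][0] = 1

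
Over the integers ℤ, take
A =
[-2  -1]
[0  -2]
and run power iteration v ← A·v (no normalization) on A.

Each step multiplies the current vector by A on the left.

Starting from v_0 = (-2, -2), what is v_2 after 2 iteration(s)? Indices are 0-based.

v_2 = (-16, -8)

v_0 = (-2, -2).
v_1 = A·v_0 = (6, 4).
v_2 = A·v_1 = (-16, -8).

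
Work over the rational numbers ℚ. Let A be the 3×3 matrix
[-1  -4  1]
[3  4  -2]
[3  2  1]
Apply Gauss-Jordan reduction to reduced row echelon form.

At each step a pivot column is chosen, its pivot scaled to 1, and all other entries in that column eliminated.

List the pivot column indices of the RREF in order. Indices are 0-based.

pivot columns: 0, 1, 2

pivot(0,0)=-1: scale R0 → (1, 4, -1)
  clear (1,0): R1 −= (3)R0 → (0, -8, 1)
  clear (2,0): R2 −= (3)R0 → (0, -10, 4)
pivot(1,1)=-8: scale R1 → (0, 1, -1/8)
  clear (0,1): R0 −= (4)R1 → (1, 0, -1/2)
  clear (2,1): R2 −= (-10)R1 → (0, 0, 11/4)
pivot(2,2)=11/4: scale R2 → (0, 0, 1)
  clear (0,2): R0 −= (-1/2)R2 → (1, 0, 0)
  clear (1,2): R1 −= (-1/8)R2 → (0, 1, 0)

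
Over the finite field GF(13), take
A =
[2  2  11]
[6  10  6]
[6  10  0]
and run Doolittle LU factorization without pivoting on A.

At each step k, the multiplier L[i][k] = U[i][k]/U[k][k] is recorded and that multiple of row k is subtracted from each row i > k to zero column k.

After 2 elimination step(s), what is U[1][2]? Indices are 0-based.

Step 1: pivot at (0,0) is 2.
  row1 ← row1 − (3)·row0  ⇒  L[1][0]=3, U row1=(0, 4, 12)
  row2 ← row2 − (3)·row0  ⇒  L[2][0]=3, U row2=(0, 4, 6)
Step 2: pivot at (1,1) is 4.
  row2 ← row2 − (1)·row1  ⇒  L[2][1]=1, U row2=(0, 0, 7)

U[1][2] = 12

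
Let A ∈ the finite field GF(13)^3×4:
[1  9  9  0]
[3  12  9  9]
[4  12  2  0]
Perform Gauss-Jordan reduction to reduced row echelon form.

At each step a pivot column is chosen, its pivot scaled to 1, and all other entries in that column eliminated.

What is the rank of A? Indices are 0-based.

step 1: normalize row 0 (÷1) = (1, 9, 9, 0)
  row 1: subtract 3×row0 = (0, 11, 8, 9)
  row 2: subtract 4×row0 = (0, 2, 5, 0)
step 2: normalize row 1 (÷11) = (0, 1, 9, 2)
  row 0: subtract 9×row1 = (1, 0, 6, 8)
  row 2: subtract 2×row1 = (0, 0, 0, 9)
skip col 2 (zero from row 2)
step 3: normalize row 2 (÷9) = (0, 0, 0, 1)
  row 0: subtract 8×row2 = (1, 0, 6, 0)
  row 1: subtract 2×row2 = (0, 1, 9, 0)

rank = 3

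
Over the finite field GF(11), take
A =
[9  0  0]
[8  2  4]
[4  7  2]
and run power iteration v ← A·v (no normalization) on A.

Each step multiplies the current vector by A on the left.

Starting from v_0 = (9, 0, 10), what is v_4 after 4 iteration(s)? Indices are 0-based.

v_4 = (1, 3, 2)

v_0 = (9, 0, 10).
v_1 = A·v_0 = (4, 2, 1).
v_2 = A·v_1 = (3, 7, 10).
v_3 = A·v_2 = (5, 1, 4).
v_4 = A·v_3 = (1, 3, 2).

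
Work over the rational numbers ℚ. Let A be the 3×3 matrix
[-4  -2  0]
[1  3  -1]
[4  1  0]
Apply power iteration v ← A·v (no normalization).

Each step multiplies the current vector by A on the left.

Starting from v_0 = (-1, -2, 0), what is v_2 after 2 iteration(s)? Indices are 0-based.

v_2 = (-18, -7, 25)

v_0 = (-1, -2, 0).
v_1 = A·v_0 = (8, -7, -6).
v_2 = A·v_1 = (-18, -7, 25).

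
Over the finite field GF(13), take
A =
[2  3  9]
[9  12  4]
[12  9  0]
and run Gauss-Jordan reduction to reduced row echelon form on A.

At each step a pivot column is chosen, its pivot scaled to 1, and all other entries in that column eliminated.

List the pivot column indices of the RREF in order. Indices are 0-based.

pivot columns: 0, 1, 2

pivot(0,0)=2: scale R0 → (1, 8, 11)
  clear (1,0): R1 −= (9)R0 → (0, 5, 9)
  clear (2,0): R2 −= (12)R0 → (0, 4, 11)
pivot(1,1)=5: scale R1 → (0, 1, 7)
  clear (0,1): R0 −= (8)R1 → (1, 0, 7)
  clear (2,1): R2 −= (4)R1 → (0, 0, 9)
pivot(2,2)=9: scale R2 → (0, 0, 1)
  clear (0,2): R0 −= (7)R2 → (1, 0, 0)
  clear (1,2): R1 −= (7)R2 → (0, 1, 0)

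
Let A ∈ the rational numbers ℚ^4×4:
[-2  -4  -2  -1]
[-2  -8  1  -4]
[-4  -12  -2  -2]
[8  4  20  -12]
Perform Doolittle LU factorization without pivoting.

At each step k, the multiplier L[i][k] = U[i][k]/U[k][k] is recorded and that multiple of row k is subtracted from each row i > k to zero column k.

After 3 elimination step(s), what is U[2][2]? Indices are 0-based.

U[2][2] = -1

Step 1: pivot at (0,0) is -2.
  row1 ← row1 − (1)·row0  ⇒  L[1][0]=1, U row1=(0, -4, 3, -3)
  row2 ← row2 − (2)·row0  ⇒  L[2][0]=2, U row2=(0, -4, 2, 0)
  row3 ← row3 − (-4)·row0  ⇒  L[3][0]=-4, U row3=(0, -12, 12, -16)
Step 2: pivot at (1,1) is -4.
  row2 ← row2 − (1)·row1  ⇒  L[2][1]=1, U row2=(0, 0, -1, 3)
  row3 ← row3 − (3)·row1  ⇒  L[3][1]=3, U row3=(0, 0, 3, -7)
Step 3: pivot at (2,2) is -1.
  row3 ← row3 − (-3)·row2  ⇒  L[3][2]=-3, U row3=(0, 0, 0, 2)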